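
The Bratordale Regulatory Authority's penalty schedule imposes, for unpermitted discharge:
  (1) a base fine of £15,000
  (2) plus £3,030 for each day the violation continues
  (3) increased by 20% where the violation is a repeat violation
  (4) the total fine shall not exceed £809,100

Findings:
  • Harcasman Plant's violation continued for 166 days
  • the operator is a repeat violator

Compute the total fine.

Per-day component: 166 × £3,030 = £502,980
Base plus per-day: £15,000 + £502,980 = £517,980
Enhancement: 20% of £517,980 = £103,596
Enhanced fine: £517,980 + £103,596 = £621,576
Cap at £809,100: £621,576 is within the cap, no reduction.

£621,576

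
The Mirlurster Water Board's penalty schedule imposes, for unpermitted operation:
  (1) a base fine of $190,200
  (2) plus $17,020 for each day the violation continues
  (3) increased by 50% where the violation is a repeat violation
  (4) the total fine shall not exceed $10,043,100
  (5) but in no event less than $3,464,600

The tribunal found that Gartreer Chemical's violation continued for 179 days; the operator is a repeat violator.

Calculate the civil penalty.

$4,855,170

Per-day component: 179 × $17,020 = $3,046,580
Base plus per-day: $190,200 + $3,046,580 = $3,236,780
Enhancement: 50% of $3,236,780 = $1,618,390
Enhanced fine: $3,236,780 + $1,618,390 = $4,855,170
Cap at $10,043,100: $4,855,170 is within the cap, no reduction.
Minimum $3,464,600: $4,855,170 meets the minimum, no increase.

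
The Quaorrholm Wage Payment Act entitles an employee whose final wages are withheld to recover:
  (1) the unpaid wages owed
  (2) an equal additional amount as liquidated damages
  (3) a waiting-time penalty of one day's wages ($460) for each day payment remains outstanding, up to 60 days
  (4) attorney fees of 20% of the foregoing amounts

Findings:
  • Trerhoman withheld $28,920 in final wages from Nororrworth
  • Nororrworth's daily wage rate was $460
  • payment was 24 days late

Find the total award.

$82,656

Liquidated damages (equal amount): $28,920
Penalty days: min(24, 60) = 24
Waiting-time penalty: 24 × $460 = $11,040
Subtotal: $28,920 + $28,920 + $11,040 = $68,880
Attorney fees: 20% of $68,880 = $13,776
Total award: $68,880 + $13,776 = $82,656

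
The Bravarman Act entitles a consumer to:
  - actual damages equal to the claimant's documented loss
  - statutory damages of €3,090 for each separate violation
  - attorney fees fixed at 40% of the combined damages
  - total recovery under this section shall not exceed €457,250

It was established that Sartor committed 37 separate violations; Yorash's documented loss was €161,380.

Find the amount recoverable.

€385,994

Statutory damages: 37 × €3,090 = €114,330
Combined damages: €161,380 + €114,330 = €275,710
Attorney fees: 40% of €275,710 = €110,284
Total before cap: €275,710 + €110,284 = €385,994
Cap at €457,250: €385,994 is within the cap, no reduction.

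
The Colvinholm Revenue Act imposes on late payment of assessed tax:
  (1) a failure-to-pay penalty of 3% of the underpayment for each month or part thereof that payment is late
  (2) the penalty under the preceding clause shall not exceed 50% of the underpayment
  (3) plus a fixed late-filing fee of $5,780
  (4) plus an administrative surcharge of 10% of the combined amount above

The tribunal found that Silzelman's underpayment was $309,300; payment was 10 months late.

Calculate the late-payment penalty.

Accrued rate: 3% × 10 = 30%, capped at 50% → 30%
Failure-to-pay penalty: 30% of $309,300 = $92,790
Penalty before surcharge: $92,790 + $5,780 = $98,570
Administrative surcharge: 10% of $98,570 = $9,857
Total penalty: $98,570 + $9,857 = $108,427

$108,427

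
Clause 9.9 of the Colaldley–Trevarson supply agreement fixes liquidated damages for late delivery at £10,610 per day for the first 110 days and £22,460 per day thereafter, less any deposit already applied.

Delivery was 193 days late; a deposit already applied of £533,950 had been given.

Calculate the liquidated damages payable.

First 110 days: 110 × £10,610 = £1,167,100
Remaining days: (193 − 110) × £22,460 = £1,864,180
Accrued per-day damages: £1,167,100 + £1,864,180 = £3,031,280
Less deposit already applied: £3,031,280 − £533,950 = £2,497,330

Liquidated damages: £2,497,330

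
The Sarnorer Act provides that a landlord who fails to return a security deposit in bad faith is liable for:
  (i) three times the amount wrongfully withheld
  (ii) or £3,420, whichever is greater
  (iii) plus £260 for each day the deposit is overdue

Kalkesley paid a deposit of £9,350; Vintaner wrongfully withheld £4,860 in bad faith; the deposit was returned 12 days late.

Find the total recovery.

£17,700

Trebled: 3 × £4,860 = £14,580
Minimum £3,420: £14,580 meets the minimum, no increase.
Late-return penalty: 12 × £260 = £3,120
Damages plus late penalty: £14,580 + £3,120 = £17,700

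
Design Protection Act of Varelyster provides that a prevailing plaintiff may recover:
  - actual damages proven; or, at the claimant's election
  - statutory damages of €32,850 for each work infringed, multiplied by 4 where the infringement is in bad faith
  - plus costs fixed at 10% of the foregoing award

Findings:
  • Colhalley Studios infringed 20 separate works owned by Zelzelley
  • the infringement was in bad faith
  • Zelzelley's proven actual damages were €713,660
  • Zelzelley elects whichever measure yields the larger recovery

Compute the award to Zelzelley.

€2,890,800

Statutory damages: 20 × €32,850 = €657,000
Multiplied by 4: 4 × €657,000 = €2,628,000
Greater of actual damages (€713,660) or enhanced statutory damages (€2,628,000): €2,628,000
Costs: 10% of €2,628,000 = €262,800
Award plus costs: €2,628,000 + €262,800 = €2,890,800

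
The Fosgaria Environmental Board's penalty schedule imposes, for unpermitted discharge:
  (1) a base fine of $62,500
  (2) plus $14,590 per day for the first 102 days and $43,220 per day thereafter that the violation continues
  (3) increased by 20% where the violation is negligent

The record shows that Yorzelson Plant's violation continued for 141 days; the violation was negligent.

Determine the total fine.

First 102 days: 102 × $14,590 = $1,488,180
Remaining days: (141 − 102) × $43,220 = $1,685,580
Per-day component: $1,488,180 + $1,685,580 = $3,173,760
Base plus per-day: $62,500 + $3,173,760 = $3,236,260
Enhancement: 20% of $3,236,260 = $647,252
Enhanced fine: $3,236,260 + $647,252 = $3,883,512

$3,883,512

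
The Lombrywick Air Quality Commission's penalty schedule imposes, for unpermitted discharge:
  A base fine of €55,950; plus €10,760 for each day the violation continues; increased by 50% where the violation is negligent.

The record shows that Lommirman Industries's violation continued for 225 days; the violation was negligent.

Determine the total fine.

€3,715,425

Per-day component: 225 × €10,760 = €2,421,000
Base plus per-day: €55,950 + €2,421,000 = €2,476,950
Enhancement: 50% of €2,476,950 = €1,238,475
Enhanced fine: €2,476,950 + €1,238,475 = €3,715,425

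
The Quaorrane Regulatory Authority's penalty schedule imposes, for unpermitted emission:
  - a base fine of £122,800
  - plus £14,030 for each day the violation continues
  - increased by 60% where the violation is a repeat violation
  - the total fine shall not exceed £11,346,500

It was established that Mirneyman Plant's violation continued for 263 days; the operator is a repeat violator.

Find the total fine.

Per-day component: 263 × £14,030 = £3,689,890
Base plus per-day: £122,800 + £3,689,890 = £3,812,690
Enhancement: 60% of £3,812,690 = £2,287,614
Enhanced fine: £3,812,690 + £2,287,614 = £6,100,304
Cap at £11,346,500: £6,100,304 is within the cap, no reduction.

£6,100,304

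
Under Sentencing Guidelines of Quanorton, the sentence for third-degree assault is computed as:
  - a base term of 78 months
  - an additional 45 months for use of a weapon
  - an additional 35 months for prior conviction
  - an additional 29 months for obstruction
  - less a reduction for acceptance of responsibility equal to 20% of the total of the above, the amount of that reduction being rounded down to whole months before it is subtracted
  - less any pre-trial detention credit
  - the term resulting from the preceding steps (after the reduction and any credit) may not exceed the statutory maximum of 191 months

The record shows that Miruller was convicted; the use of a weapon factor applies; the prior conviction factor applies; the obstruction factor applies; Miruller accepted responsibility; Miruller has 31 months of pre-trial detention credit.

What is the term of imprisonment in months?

119 months

Use of a weapon enhancement: +45 months
Prior conviction enhancement: +35 months
Obstruction enhancement: +29 months
Adjusted term: 78 months + 45 months + 35 months + 29 months = 187 months
Acceptance of responsibility reduction: 20% of 187 months = 37 months (rounded down)
After reduction: 187 − 37 = 150 months
Less pre-trial detention credit: 150 months − 31 months = 119 months
Cap at 191 months: 119 months is within the cap, no reduction.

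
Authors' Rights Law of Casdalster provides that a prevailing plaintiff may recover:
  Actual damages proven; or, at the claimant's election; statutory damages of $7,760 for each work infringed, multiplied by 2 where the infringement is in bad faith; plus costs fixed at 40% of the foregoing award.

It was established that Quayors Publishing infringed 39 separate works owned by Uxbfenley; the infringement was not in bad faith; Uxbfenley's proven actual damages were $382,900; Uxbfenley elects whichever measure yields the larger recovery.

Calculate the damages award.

$536,060

Statutory damages: 39 × $7,760 = $302,640
Infringement not in bad faith: no ×2 enhancement.
Greater of actual damages ($382,900) or statutory damages ($302,640): $382,900
Costs: 40% of $382,900 = $153,160
Award plus costs: $382,900 + $153,160 = $536,060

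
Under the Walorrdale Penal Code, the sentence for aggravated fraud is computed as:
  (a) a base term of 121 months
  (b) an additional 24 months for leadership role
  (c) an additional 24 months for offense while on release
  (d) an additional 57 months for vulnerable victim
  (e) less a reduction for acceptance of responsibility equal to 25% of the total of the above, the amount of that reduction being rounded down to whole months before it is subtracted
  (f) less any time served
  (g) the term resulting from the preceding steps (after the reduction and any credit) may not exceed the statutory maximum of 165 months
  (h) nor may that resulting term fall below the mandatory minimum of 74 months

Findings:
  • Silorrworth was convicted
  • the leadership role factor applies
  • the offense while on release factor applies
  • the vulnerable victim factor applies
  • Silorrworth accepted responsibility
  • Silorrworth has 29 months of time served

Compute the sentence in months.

Leadership role enhancement: +24 months
Offense while on release enhancement: +24 months
Vulnerable victim enhancement: +57 months
Adjusted term: 121 months + 24 months + 24 months + 57 months = 226 months
Acceptance of responsibility reduction: 25% of 226 months = 56 months (rounded down)
After reduction: 226 − 56 = 170 months
Less time served: 170 months − 29 months = 141 months
Cap at 165 months: 141 months is within the cap, no reduction.
Minimum 74 months: 141 months meets the minimum, no increase.

141 months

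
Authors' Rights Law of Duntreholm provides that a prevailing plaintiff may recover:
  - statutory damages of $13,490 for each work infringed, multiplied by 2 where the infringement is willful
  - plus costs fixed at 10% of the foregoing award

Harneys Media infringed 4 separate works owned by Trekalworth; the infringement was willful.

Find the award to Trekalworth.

$118,712

Statutory damages: 4 × $13,490 = $53,960
Doubled: 2 × $53,960 = $107,920
Costs: 10% of $107,920 = $10,792
Award plus costs: $107,920 + $10,792 = $118,712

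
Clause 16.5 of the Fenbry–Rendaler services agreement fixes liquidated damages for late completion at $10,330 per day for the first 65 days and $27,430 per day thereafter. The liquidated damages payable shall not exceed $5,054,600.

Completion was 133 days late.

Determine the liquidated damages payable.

$2,536,690

First 65 days: 65 × $10,330 = $671,450
Remaining days: (133 − 65) × $27,430 = $1,865,240
Accrued per-day damages: $671,450 + $1,865,240 = $2,536,690
Cap at $5,054,600: $2,536,690 is within the cap, no reduction.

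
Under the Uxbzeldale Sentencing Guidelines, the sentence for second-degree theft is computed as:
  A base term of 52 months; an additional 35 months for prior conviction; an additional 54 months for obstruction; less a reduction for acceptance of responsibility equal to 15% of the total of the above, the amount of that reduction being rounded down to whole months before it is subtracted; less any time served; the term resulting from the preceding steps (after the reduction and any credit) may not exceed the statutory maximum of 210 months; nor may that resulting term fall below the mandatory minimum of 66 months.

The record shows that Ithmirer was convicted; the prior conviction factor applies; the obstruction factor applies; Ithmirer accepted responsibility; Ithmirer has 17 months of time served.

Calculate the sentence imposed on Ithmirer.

103 months

Prior conviction enhancement: +35 months
Obstruction enhancement: +54 months
Adjusted term: 52 months + 35 months + 54 months = 141 months
Acceptance of responsibility reduction: 15% of 141 months = 21 months (rounded down)
After reduction: 141 − 21 = 120 months
Less time served: 120 months − 17 months = 103 months
Cap at 210 months: 103 months is within the cap, no reduction.
Minimum 66 months: 103 months meets the minimum, no increase.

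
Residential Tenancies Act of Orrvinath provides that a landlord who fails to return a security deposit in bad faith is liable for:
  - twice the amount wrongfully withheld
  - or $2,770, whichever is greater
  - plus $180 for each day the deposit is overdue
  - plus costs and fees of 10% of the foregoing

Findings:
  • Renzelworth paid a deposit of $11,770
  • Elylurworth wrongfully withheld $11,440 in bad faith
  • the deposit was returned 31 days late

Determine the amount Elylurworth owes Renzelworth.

$31,306

Doubled: 2 × $11,440 = $22,880
Minimum $2,770: $22,880 meets the minimum, no increase.
Late-return penalty: 31 × $180 = $5,580
Damages plus late penalty: $22,880 + $5,580 = $28,460
Costs and fees: 10% of $28,460 = $2,846
Total recovery: $28,460 + $2,846 = $31,306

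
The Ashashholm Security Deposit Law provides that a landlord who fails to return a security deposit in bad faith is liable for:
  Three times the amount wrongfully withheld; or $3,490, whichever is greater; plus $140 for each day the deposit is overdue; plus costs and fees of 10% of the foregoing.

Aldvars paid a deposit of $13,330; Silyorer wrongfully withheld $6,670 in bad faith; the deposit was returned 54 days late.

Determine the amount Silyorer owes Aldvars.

Recovery: $30,327

Trebled: 3 × $6,670 = $20,010
Minimum $3,490: $20,010 meets the minimum, no increase.
Late-return penalty: 54 × $140 = $7,560
Damages plus late penalty: $20,010 + $7,560 = $27,570
Costs and fees: 10% of $27,570 = $2,757
Total recovery: $27,570 + $2,757 = $30,327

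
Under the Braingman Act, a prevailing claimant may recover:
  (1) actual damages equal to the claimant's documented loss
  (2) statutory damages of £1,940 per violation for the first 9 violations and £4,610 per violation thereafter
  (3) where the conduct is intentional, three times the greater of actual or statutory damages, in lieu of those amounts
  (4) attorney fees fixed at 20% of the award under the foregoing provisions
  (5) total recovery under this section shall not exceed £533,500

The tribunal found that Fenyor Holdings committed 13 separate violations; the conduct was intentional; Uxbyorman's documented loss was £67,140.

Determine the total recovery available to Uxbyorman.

£241,704

First 9 violations: 9 × £1,940 = £17,460
Remaining violations: (13 − 9) × £4,610 = £18,440
Statutory damages: £17,460 + £18,440 = £35,900
Greater of actual damages (£67,140) or statutory damages (£35,900): £67,140
Trebled: 3 × £67,140 = £201,420
Attorney fees: 20% of £201,420 = £40,284
Total before cap: £201,420 + £40,284 = £241,704
Cap at £533,500: £241,704 is within the cap, no reduction.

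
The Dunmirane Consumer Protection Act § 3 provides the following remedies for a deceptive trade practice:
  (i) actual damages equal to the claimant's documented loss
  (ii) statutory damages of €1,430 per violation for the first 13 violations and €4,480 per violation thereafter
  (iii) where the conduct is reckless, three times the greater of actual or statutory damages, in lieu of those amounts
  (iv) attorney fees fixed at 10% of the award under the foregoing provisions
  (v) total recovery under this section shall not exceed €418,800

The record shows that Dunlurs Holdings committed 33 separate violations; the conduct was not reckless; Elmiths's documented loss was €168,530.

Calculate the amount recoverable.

€304,392

First 13 violations: 13 × €1,430 = €18,590
Remaining violations: (33 − 13) × €4,480 = €89,600
Statutory damages: €18,590 + €89,600 = €108,190
Conduct not reckless: the in-lieu enhancement does not apply.
Actual plus statutory damages: €168,530 + €108,190 = €276,720
Attorney fees: 10% of €276,720 = €27,672
Total before cap: €276,720 + €27,672 = €304,392
Cap at €418,800: €304,392 is within the cap, no reduction.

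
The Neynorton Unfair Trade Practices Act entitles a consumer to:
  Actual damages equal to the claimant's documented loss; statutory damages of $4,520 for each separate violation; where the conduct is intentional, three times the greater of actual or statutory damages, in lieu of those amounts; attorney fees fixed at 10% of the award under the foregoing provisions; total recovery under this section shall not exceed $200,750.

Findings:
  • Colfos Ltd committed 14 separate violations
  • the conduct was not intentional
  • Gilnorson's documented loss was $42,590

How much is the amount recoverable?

Statutory damages: 14 × $4,520 = $63,280
Conduct not intentional: the in-lieu enhancement does not apply.
Actual plus statutory damages: $42,590 + $63,280 = $105,870
Attorney fees: 10% of $105,870 = $10,587
Total before cap: $105,870 + $10,587 = $116,457
Cap at $200,750: $116,457 is within the cap, no reduction.

$116,457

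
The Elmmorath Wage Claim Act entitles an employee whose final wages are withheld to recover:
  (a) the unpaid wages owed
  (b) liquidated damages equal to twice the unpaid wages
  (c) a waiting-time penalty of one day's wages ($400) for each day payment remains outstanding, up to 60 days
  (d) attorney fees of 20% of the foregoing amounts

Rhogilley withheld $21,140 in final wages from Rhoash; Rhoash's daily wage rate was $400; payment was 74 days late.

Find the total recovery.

Doubled: 2 × $21,140 = $42,280
Penalty days: min(74, 60) = 60
Waiting-time penalty: 60 × $400 = $24,000
Subtotal: $21,140 + $42,280 + $24,000 = $87,420
Attorney fees: 20% of $87,420 = $17,484
Total award: $87,420 + $17,484 = $104,904

$104,904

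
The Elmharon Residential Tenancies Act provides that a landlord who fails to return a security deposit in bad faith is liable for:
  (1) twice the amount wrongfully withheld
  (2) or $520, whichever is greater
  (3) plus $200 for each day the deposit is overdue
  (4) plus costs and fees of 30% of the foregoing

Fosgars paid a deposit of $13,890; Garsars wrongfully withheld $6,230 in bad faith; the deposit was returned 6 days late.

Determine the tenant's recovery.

Doubled: 2 × $6,230 = $12,460
Minimum $520: $12,460 meets the minimum, no increase.
Late-return penalty: 6 × $200 = $1,200
Damages plus late penalty: $12,460 + $1,200 = $13,660
Costs and fees: 30% of $13,660 = $4,098
Total recovery: $13,660 + $4,098 = $17,758

Recovery: $17,758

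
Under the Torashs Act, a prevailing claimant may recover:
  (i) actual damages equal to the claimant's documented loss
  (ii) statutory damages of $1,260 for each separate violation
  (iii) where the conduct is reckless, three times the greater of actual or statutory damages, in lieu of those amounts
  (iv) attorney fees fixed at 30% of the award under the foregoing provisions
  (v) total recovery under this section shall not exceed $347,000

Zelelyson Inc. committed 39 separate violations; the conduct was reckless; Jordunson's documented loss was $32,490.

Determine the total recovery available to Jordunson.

$191,646

Statutory damages: 39 × $1,260 = $49,140
Greater of actual damages ($32,490) or statutory damages ($49,140): $49,140
Trebled: 3 × $49,140 = $147,420
Attorney fees: 30% of $147,420 = $44,226
Total before cap: $147,420 + $44,226 = $191,646
Cap at $347,000: $191,646 is within the cap, no reduction.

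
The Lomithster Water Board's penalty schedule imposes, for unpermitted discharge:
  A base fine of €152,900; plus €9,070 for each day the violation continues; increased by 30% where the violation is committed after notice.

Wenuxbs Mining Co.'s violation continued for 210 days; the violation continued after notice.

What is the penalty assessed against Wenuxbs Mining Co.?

Per-day component: 210 × €9,070 = €1,904,700
Base plus per-day: €152,900 + €1,904,700 = €2,057,600
Enhancement: 30% of €2,057,600 = €617,280
Enhanced fine: €2,057,600 + €617,280 = €2,674,880

Civil penalty: €2,674,880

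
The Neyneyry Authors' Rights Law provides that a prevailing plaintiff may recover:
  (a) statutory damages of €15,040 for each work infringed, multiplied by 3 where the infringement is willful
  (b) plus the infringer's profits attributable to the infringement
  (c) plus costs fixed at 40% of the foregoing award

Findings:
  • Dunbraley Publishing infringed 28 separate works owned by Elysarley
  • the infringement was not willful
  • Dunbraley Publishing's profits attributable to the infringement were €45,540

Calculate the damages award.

Statutory damages: 28 × €15,040 = €421,120
Infringement not willful: no ×3 enhancement.
Combined award: €421,120 + €45,540 = €466,660
Costs: 40% of €466,660 = €186,664
Award plus costs: €466,660 + €186,664 = €653,324

€653,324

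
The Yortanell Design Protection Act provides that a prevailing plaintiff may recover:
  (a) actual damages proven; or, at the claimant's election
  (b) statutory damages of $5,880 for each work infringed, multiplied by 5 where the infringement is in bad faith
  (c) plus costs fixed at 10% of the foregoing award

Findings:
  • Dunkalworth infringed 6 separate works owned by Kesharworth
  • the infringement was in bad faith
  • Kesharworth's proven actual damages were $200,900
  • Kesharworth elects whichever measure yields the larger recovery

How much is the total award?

Statutory damages: 6 × $5,880 = $35,280
Multiplied by 5: 5 × $35,280 = $176,400
Greater of actual damages ($200,900) or enhanced statutory damages ($176,400): $200,900
Costs: 10% of $200,900 = $20,090
Award plus costs: $200,900 + $20,090 = $220,990

$220,990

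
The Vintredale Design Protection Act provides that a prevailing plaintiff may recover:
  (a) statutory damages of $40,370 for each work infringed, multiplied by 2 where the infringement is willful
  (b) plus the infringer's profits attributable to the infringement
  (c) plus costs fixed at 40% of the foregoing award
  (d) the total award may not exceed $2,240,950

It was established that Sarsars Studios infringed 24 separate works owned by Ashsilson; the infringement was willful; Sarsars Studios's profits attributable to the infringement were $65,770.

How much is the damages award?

$2,240,950

Statutory damages: 24 × $40,370 = $968,880
Doubled: 2 × $968,880 = $1,937,760
Combined award: $1,937,760 + $65,770 = $2,003,530
Costs: 40% of $2,003,530 = $801,412
Award plus costs: $2,003,530 + $801,412 = $2,804,942
Cap at $2,240,950: $2,804,942 exceeds the cap → $2,240,950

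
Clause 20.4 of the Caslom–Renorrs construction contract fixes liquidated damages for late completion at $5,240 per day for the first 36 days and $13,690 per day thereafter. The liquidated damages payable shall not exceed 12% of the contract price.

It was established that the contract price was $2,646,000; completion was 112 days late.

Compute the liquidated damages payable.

First 36 days: 36 × $5,240 = $188,640
Remaining days: (112 − 36) × $13,690 = $1,040,440
Accrued per-day damages: $188,640 + $1,040,440 = $1,229,080
Cap: 12% of $2,646,000 = $317,520
Cap at $317,520: $1,229,080 exceeds the cap → $317,520

$317,520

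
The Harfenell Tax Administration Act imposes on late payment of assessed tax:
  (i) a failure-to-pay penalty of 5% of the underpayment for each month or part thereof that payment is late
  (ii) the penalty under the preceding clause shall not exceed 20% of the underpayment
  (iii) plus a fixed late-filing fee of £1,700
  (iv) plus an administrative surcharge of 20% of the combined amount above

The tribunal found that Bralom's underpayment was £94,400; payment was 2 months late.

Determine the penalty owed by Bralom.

Accrued rate: 5% × 2 = 10%, capped at 20% → 10%
Failure-to-pay penalty: 10% of £94,400 = £9,440
Penalty before surcharge: £9,440 + £1,700 = £11,140
Administrative surcharge: 20% of £11,140 = £2,228
Total penalty: £11,140 + £2,228 = £13,368

£13,368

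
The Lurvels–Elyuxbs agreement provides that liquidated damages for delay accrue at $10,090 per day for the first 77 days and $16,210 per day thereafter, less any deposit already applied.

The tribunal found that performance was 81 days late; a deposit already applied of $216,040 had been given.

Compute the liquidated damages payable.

First 77 days: 77 × $10,090 = $776,930
Remaining days: (81 − 77) × $16,210 = $64,840
Accrued per-day damages: $776,930 + $64,840 = $841,770
Less deposit already applied: $841,770 − $216,040 = $625,730

$625,730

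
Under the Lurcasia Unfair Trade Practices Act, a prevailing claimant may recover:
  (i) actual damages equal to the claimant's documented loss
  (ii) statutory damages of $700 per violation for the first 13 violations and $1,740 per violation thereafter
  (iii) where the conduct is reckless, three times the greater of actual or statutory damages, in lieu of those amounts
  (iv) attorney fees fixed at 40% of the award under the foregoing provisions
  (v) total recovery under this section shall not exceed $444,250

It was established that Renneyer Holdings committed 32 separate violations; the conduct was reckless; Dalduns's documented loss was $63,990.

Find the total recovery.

First 13 violations: 13 × $700 = $9,100
Remaining violations: (32 − 13) × $1,740 = $33,060
Statutory damages: $9,100 + $33,060 = $42,160
Greater of actual damages ($63,990) or statutory damages ($42,160): $63,990
Trebled: 3 × $63,990 = $191,970
Attorney fees: 40% of $191,970 = $76,788
Total before cap: $191,970 + $76,788 = $268,758
Cap at $444,250: $268,758 is within the cap, no reduction.

Total recovery: $268,758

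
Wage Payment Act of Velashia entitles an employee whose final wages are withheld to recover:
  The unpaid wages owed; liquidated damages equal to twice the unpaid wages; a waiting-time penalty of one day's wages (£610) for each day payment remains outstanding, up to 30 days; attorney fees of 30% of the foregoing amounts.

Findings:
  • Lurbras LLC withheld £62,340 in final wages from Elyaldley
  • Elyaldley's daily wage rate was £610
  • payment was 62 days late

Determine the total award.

Doubled: 2 × £62,340 = £124,680
Penalty days: min(62, 30) = 30
Waiting-time penalty: 30 × £610 = £18,300
Subtotal: £62,340 + £124,680 + £18,300 = £205,320
Attorney fees: 30% of £205,320 = £61,596
Total award: £205,320 + £61,596 = £266,916

£266,916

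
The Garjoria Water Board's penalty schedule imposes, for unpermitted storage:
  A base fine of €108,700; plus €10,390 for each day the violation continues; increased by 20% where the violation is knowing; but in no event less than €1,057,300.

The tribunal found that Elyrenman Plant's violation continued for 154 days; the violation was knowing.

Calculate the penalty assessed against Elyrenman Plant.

€2,050,512

Per-day component: 154 × €10,390 = €1,600,060
Base plus per-day: €108,700 + €1,600,060 = €1,708,760
Enhancement: 20% of €1,708,760 = €341,752
Enhanced fine: €1,708,760 + €341,752 = €2,050,512
Minimum €1,057,300: €2,050,512 meets the minimum, no increase.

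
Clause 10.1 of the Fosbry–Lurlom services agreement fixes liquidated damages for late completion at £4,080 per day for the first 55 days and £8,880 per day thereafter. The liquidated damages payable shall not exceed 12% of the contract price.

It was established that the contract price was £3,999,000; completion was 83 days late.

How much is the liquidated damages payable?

First 55 days: 55 × £4,080 = £224,400
Remaining days: (83 − 55) × £8,880 = £248,640
Accrued per-day damages: £224,400 + £248,640 = £473,040
Cap: 12% of £3,999,000 = £479,880
Cap at £479,880: £473,040 is within the cap, no reduction.

£473,040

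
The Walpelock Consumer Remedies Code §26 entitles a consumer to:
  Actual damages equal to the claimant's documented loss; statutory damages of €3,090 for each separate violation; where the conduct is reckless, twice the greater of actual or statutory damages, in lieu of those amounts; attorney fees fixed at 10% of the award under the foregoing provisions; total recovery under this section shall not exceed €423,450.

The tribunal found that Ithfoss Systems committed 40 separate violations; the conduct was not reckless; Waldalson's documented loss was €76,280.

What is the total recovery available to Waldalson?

€219,868

Statutory damages: 40 × €3,090 = €123,600
Conduct not reckless: the in-lieu enhancement does not apply.
Actual plus statutory damages: €76,280 + €123,600 = €199,880
Attorney fees: 10% of €199,880 = €19,988
Total before cap: €199,880 + €19,988 = €219,868
Cap at €423,450: €219,868 is within the cap, no reduction.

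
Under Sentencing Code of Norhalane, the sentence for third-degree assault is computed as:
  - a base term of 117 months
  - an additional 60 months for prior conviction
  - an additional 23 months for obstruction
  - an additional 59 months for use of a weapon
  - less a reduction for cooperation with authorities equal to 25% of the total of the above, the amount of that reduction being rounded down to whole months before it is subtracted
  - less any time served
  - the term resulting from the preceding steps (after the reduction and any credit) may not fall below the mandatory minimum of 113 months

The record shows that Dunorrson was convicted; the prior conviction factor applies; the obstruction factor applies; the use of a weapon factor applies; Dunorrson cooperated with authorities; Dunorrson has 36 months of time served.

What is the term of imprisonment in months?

Sentence: 159 months

Prior conviction enhancement: +60 months
Obstruction enhancement: +23 months
Use of a weapon enhancement: +59 months
Adjusted term: 117 months + 60 months + 23 months + 59 months = 259 months
Cooperation with authorities reduction: 25% of 259 months = 64 months (rounded down)
After reduction: 259 − 64 = 195 months
Less time served: 195 months − 36 months = 159 months
Minimum 113 months: 159 months meets the minimum, no increase.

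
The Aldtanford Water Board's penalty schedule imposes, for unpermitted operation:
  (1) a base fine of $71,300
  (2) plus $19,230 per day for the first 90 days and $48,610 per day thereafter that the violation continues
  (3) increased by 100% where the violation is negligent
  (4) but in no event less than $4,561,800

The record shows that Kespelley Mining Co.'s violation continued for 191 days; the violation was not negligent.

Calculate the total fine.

First 90 days: 90 × $19,230 = $1,730,700
Remaining days: (191 − 90) × $48,610 = $4,909,610
Per-day component: $1,730,700 + $4,909,610 = $6,640,310
Base plus per-day: $71,300 + $6,640,310 = $6,711,610
The violation was not negligent: no 100% increase.
Minimum $4,561,800: $6,711,610 meets the minimum, no increase.

$6,711,610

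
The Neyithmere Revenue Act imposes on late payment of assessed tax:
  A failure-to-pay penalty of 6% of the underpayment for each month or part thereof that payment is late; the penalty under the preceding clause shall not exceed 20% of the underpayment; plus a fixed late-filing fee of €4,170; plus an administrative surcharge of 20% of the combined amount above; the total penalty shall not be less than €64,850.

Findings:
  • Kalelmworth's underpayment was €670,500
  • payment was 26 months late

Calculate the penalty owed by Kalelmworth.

€165,924

Accrued rate: 6% × 26 = 156%, capped at 20% → 20%
Failure-to-pay penalty: 20% of €670,500 = €134,100
Penalty before surcharge: €134,100 + €4,170 = €138,270
Administrative surcharge: 20% of €138,270 = €27,654
Total penalty: €138,270 + €27,654 = €165,924
Minimum €64,850: €165,924 meets the minimum, no increase.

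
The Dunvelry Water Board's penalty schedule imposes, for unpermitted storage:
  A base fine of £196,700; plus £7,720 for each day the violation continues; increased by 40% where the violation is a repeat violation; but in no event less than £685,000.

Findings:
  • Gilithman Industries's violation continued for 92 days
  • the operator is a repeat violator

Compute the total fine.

Per-day component: 92 × £7,720 = £710,240
Base plus per-day: £196,700 + £710,240 = £906,940
Enhancement: 40% of £906,940 = £362,776
Enhanced fine: £906,940 + £362,776 = £1,269,716
Minimum £685,000: £1,269,716 meets the minimum, no increase.

£1,269,716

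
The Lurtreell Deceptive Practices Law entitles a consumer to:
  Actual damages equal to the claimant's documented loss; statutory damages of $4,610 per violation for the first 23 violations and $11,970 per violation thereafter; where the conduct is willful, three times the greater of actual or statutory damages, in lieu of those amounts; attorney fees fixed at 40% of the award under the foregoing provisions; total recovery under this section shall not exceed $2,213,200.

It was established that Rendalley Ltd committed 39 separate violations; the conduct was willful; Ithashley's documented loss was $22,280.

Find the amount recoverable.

First 23 violations: 23 × $4,610 = $106,030
Remaining violations: (39 − 23) × $11,970 = $191,520
Statutory damages: $106,030 + $191,520 = $297,550
Greater of actual damages ($22,280) or statutory damages ($297,550): $297,550
Trebled: 3 × $297,550 = $892,650
Attorney fees: 40% of $892,650 = $357,060
Total before cap: $892,650 + $357,060 = $1,249,710
Cap at $2,213,200: $1,249,710 is within the cap, no reduction.

$1,249,710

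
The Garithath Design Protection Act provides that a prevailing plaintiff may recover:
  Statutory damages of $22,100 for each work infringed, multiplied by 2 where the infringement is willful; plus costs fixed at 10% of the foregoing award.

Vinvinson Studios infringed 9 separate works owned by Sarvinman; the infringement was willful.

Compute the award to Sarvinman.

$437,580

Statutory damages: 9 × $22,100 = $198,900
Doubled: 2 × $198,900 = $397,800
Costs: 10% of $397,800 = $39,780
Award plus costs: $397,800 + $39,780 = $437,580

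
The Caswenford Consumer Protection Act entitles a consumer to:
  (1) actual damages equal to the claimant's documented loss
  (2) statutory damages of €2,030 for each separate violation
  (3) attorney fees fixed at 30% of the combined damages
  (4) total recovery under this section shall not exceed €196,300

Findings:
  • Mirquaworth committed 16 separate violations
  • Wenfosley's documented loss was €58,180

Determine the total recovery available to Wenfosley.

Total recovery: €117,858

Statutory damages: 16 × €2,030 = €32,480
Combined damages: €58,180 + €32,480 = €90,660
Attorney fees: 30% of €90,660 = €27,198
Total before cap: €90,660 + €27,198 = €117,858
Cap at €196,300: €117,858 is within the cap, no reduction.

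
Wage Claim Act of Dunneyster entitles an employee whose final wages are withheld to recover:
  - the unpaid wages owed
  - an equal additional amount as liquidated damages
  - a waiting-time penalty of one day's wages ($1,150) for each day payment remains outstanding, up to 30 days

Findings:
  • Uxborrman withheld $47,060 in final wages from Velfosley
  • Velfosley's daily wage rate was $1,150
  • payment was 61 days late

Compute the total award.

$128,620

Liquidated damages (equal amount): $47,060
Penalty days: min(61, 30) = 30
Waiting-time penalty: 30 × $1,150 = $34,500
Total award: $47,060 + $47,060 + $34,500 = $128,620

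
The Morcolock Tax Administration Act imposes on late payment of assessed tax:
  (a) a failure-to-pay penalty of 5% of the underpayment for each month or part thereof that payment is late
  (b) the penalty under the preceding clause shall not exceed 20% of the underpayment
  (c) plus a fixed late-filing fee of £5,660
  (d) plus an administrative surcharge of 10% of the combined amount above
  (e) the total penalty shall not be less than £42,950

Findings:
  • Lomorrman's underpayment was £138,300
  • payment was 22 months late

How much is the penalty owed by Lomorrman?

£42,950

Accrued rate: 5% × 22 = 110%, capped at 20% → 20%
Failure-to-pay penalty: 20% of £138,300 = £27,660
Penalty before surcharge: £27,660 + £5,660 = £33,320
Administrative surcharge: 10% of £33,320 = £3,332
Total penalty: £33,320 + £3,332 = £36,652
Minimum £42,950: £36,652 is below the minimum → £42,950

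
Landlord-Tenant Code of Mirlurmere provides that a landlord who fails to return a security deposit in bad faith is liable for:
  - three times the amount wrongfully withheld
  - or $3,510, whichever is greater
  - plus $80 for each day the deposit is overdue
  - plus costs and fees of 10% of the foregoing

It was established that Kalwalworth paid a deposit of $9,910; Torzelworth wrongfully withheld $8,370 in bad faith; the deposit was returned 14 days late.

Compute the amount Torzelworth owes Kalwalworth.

Trebled: 3 × $8,370 = $25,110
Minimum $3,510: $25,110 meets the minimum, no increase.
Late-return penalty: 14 × $80 = $1,120
Damages plus late penalty: $25,110 + $1,120 = $26,230
Costs and fees: 10% of $26,230 = $2,623
Total recovery: $26,230 + $2,623 = $28,853

$28,853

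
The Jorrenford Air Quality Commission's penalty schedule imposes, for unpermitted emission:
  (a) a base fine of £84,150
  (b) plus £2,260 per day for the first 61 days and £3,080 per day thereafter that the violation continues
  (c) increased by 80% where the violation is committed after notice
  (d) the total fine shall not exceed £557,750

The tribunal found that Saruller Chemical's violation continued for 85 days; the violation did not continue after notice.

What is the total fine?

First 61 days: 61 × £2,260 = £137,860
Remaining days: (85 − 61) × £3,080 = £73,920
Per-day component: £137,860 + £73,920 = £211,780
Base plus per-day: £84,150 + £211,780 = £295,930
The violation did not continue after notice: no 80% increase.
Cap at £557,750: £295,930 is within the cap, no reduction.

£295,930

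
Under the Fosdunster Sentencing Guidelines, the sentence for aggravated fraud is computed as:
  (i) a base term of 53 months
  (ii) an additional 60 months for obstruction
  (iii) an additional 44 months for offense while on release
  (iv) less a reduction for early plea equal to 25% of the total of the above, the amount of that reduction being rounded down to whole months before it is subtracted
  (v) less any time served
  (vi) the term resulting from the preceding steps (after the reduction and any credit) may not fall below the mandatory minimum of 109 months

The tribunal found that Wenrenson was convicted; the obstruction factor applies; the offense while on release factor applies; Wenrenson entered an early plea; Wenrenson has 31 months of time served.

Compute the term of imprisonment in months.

109 months

Obstruction enhancement: +60 months
Offense while on release enhancement: +44 months
Adjusted term: 53 months + 60 months + 44 months = 157 months
Early plea reduction: 25% of 157 months = 39 months (rounded down)
After reduction: 157 − 39 = 118 months
Less time served: 118 months − 31 months = 87 months
Minimum 109 months: 87 months is below the minimum → 109 months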